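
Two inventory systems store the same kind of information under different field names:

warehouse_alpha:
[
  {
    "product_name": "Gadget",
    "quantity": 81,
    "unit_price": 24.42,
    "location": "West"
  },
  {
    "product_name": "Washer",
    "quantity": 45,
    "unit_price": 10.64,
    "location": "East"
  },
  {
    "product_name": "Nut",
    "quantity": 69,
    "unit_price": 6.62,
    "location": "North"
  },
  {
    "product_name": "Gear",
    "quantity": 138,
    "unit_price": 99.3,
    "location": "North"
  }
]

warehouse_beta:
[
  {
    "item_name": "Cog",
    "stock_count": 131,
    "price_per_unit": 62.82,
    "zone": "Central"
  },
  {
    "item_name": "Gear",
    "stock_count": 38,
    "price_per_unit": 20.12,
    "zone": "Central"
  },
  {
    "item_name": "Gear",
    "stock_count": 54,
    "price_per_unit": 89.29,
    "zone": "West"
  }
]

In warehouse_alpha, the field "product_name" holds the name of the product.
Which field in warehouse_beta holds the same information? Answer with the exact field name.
item_name

In warehouse_alpha, "product_name" holds the name of the product.
The fields in warehouse_beta are: "item_name", "stock_count", "price_per_unit", "zone".
"item_name" is the match: the name refers to the same concept and its values are product-name strings (e.g. 'Cog', 'Gear').
The other fields ("stock_count", "price_per_unit", "zone") hold different kinds of data.

So "product_name" in warehouse_alpha corresponds to "item_name" in warehouse_beta.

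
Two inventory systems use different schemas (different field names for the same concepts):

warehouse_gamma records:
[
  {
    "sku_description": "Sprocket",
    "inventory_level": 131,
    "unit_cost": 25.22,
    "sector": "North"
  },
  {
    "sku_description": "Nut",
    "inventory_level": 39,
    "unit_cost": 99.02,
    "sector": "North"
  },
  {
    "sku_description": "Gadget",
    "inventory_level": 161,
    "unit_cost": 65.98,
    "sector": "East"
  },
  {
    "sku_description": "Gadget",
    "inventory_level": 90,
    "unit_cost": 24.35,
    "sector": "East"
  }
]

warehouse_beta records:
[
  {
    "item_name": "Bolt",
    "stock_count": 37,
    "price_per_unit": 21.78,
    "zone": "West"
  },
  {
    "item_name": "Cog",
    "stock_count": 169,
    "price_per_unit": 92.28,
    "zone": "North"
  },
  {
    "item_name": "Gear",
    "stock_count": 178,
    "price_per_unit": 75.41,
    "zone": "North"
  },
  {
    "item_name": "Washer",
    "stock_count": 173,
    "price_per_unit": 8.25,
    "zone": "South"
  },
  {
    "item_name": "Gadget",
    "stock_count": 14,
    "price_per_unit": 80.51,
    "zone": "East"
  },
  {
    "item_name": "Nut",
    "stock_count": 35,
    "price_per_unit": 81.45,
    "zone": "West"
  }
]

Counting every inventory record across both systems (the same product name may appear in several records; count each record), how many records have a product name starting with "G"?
4

Schema mapping: "sku_description" (warehouse_gamma) = "item_name" (warehouse_beta) = product name

Records with product name starting with "G" in warehouse_gamma: 2
Records with product name starting with "G" in warehouse_beta: 2

Total: 2 + 2 = 4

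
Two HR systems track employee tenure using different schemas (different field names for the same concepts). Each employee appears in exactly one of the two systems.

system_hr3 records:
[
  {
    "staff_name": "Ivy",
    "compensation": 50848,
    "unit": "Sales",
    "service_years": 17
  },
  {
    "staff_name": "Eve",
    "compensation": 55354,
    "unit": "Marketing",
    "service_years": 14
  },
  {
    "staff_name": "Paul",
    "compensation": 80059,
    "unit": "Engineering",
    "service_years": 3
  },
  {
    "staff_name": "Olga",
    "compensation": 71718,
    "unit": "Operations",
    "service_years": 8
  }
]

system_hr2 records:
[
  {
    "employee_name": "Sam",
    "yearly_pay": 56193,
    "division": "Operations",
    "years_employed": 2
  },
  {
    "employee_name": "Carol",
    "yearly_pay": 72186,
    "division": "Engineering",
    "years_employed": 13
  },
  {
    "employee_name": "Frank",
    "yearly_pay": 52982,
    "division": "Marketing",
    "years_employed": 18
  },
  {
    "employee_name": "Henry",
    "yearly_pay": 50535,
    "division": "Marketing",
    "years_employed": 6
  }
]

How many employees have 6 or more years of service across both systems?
6

Reconcile schemas: "service_years" (system_hr3) = "years_employed" (system_hr2) = years of service

From system_hr3: 3 employees with >= 6 years
From system_hr2: 3 employees with >= 6 years

Total: 3 + 3 = 6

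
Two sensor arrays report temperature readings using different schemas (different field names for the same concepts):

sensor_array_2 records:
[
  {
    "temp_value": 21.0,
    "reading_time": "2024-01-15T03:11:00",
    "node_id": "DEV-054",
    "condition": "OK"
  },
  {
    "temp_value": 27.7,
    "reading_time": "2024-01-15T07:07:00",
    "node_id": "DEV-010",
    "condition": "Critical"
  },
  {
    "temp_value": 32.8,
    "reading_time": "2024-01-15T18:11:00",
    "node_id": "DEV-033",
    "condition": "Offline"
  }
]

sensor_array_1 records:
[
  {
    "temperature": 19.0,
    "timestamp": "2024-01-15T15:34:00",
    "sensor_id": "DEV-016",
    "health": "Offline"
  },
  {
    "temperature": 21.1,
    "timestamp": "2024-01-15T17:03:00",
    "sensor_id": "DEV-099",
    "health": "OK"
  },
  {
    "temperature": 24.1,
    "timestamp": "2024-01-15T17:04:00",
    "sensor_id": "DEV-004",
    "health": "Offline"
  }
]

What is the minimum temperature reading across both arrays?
19.0

Schema mapping: "temp_value" (sensor_array_2) = "temperature" (sensor_array_1) = temperature reading

Minimum in sensor_array_2: 21.0
Minimum in sensor_array_1: 19.0

Overall minimum: min(21.0, 19.0) = 19.0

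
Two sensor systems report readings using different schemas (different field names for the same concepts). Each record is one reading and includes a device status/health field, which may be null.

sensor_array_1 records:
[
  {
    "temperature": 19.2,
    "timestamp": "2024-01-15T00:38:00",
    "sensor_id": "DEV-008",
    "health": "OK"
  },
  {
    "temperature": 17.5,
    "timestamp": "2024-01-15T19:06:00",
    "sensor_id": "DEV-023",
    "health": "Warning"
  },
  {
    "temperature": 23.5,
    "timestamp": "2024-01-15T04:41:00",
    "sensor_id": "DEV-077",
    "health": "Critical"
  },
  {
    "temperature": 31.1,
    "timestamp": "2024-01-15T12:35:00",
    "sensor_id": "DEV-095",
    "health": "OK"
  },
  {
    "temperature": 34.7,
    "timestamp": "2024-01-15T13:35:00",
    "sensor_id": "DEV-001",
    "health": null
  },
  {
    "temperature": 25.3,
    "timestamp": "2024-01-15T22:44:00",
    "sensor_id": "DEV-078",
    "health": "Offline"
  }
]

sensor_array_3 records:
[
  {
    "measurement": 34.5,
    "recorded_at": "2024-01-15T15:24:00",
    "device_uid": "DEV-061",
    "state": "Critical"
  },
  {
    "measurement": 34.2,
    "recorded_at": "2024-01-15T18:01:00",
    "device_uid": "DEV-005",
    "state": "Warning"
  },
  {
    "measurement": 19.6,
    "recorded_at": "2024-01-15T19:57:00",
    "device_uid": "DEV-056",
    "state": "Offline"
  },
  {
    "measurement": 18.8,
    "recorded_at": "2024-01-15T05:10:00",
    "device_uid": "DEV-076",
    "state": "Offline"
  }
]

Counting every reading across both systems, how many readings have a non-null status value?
9

Schema mapping: "health" (sensor_array_1) = "state" (sensor_array_3) = status

Non-null in sensor_array_1: 5
Non-null in sensor_array_3: 4

Total non-null: 5 + 4 = 9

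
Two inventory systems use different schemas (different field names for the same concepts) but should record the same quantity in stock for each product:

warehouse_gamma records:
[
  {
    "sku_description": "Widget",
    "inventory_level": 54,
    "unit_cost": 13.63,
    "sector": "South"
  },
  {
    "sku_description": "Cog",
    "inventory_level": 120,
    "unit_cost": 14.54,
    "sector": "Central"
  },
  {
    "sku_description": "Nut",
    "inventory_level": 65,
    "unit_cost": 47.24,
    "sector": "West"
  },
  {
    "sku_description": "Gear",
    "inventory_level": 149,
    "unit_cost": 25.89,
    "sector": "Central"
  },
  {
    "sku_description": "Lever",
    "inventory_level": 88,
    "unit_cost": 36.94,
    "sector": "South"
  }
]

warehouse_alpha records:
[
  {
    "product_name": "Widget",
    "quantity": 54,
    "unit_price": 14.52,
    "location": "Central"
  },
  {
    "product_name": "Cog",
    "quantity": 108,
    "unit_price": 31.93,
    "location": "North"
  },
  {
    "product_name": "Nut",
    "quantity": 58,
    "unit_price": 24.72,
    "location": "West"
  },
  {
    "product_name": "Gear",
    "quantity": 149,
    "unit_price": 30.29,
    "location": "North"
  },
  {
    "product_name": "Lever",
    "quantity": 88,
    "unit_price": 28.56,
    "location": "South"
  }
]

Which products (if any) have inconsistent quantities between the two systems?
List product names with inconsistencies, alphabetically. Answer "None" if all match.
Cog, Nut

Schema mappings:
- "sku_description" (warehouse_gamma) = "product_name" (warehouse_alpha) = product name
- "inventory_level" (warehouse_gamma) = "quantity" (warehouse_alpha) = quantity

Comparison:
  Widget: 54 vs 54 - MATCH
  Cog: 120 vs 108 - MISMATCH
  Nut: 65 vs 58 - MISMATCH
  Gear: 149 vs 149 - MATCH
  Lever: 88 vs 88 - MATCH

Products with inconsistencies: Cog, Nut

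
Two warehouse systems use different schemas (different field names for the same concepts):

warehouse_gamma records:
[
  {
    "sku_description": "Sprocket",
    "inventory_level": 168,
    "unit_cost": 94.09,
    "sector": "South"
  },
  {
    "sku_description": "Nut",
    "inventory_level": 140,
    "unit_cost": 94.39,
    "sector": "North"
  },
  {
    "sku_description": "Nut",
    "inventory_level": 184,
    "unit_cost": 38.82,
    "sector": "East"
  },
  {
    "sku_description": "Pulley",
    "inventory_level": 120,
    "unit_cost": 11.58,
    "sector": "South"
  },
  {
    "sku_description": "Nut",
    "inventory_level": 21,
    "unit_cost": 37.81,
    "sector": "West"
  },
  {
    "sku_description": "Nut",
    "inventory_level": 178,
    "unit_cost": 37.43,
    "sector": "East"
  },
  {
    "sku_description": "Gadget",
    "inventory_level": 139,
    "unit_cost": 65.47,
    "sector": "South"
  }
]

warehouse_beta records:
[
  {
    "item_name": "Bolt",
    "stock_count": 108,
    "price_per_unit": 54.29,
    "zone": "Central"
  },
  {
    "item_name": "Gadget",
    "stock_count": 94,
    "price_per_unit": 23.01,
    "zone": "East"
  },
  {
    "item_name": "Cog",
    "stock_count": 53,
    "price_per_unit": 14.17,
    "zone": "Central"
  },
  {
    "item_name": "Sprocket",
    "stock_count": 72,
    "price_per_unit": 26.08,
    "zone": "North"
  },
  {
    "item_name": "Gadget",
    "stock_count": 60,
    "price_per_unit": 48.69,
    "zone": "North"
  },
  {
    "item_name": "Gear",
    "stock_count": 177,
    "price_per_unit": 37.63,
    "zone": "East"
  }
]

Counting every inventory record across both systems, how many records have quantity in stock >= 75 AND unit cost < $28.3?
2

Schema mappings:
- "inventory_level" (warehouse_gamma) = "stock_count" (warehouse_beta) = quantity
- "unit_cost" (warehouse_gamma) = "price_per_unit" (warehouse_beta) = unit cost

Records meeting both conditions in warehouse_gamma: 1
Records meeting both conditions in warehouse_beta: 1

Total: 1 + 1 = 2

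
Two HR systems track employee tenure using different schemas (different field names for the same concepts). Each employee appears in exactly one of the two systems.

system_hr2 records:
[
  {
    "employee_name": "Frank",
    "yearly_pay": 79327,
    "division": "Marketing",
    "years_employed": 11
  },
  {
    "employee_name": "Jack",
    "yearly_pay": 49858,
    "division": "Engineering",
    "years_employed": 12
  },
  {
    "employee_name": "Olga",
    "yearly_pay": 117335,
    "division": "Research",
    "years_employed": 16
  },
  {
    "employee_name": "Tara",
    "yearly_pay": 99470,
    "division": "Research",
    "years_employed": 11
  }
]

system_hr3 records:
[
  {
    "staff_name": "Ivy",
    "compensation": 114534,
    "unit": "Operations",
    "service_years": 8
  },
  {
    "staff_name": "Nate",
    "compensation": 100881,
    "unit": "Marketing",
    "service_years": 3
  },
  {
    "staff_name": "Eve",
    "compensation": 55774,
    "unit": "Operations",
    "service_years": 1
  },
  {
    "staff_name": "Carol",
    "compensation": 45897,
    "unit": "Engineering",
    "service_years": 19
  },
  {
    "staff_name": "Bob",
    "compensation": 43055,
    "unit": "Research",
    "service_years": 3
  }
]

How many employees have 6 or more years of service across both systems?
6

Reconcile schemas: "years_employed" (system_hr2) = "service_years" (system_hr3) = years of service

From system_hr2: 4 employees with >= 6 years
From system_hr3: 2 employees with >= 6 years

Total: 4 + 2 = 6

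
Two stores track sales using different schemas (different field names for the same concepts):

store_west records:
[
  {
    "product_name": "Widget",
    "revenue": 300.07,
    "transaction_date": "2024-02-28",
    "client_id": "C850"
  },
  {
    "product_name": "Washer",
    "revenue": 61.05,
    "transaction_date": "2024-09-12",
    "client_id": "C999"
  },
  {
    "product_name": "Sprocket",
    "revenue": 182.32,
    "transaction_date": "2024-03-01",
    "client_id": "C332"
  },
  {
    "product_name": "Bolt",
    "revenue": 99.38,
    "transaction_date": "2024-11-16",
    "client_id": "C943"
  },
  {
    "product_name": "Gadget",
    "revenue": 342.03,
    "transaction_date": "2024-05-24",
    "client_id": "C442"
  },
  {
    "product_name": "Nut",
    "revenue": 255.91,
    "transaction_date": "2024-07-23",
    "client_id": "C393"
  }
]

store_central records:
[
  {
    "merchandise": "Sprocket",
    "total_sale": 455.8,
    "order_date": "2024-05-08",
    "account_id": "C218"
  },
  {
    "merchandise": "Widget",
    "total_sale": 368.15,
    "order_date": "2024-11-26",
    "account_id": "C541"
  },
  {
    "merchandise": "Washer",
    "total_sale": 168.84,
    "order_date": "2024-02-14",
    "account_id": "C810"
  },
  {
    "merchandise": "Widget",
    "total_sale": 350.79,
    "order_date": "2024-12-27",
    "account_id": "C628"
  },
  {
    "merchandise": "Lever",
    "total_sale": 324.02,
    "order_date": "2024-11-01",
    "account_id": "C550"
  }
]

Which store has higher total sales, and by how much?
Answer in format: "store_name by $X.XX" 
store_central by $426.84

Schema mapping: "revenue" (store_west) = "total_sale" (store_central) = sale amount

Total for store_west: 1240.76
Total for store_central: 1667.60

Difference: |1240.76 - 1667.60| = 426.84
store_central has higher sales by $426.84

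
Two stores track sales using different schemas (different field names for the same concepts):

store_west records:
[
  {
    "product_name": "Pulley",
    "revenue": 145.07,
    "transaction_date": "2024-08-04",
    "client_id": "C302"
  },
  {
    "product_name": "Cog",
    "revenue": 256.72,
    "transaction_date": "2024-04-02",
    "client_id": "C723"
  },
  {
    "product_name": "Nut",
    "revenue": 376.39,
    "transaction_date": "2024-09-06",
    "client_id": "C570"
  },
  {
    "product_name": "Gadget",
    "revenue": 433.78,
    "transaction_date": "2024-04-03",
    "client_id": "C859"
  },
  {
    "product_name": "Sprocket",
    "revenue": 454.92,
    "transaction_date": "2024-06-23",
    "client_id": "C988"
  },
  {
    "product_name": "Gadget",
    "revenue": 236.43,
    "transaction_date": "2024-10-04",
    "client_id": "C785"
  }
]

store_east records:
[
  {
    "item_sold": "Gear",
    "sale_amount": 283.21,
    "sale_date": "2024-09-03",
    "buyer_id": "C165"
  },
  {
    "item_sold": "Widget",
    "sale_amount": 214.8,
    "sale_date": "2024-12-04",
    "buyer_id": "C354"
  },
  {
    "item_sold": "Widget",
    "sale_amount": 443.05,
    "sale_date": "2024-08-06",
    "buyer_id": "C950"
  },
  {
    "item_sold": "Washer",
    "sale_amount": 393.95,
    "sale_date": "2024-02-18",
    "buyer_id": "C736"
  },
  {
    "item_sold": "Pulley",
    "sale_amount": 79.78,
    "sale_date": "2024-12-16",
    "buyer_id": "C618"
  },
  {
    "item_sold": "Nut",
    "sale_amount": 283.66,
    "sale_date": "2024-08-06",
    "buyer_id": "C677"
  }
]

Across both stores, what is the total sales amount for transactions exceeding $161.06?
3376.91

Schema mapping: "revenue" (store_west) = "sale_amount" (store_east) = sale amount

Sum of sales > $161.06 in store_west: 1758.24
Sum of sales > $161.06 in store_east: 1618.67

Total: 1758.24 + 1618.67 = 3376.91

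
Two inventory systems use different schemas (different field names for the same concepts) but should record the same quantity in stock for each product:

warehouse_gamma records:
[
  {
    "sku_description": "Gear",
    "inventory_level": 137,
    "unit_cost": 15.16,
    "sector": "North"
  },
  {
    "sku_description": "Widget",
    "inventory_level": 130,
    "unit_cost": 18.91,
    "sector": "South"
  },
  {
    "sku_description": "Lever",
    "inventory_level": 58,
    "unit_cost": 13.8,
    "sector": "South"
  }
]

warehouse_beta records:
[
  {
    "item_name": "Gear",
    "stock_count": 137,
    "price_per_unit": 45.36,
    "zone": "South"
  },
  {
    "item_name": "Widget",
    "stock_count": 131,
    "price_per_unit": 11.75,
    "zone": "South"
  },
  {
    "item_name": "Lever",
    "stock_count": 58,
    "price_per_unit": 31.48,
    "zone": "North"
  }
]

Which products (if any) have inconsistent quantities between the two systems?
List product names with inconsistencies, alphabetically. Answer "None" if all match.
Widget

Schema mappings:
- "sku_description" (warehouse_gamma) = "item_name" (warehouse_beta) = product name
- "inventory_level" (warehouse_gamma) = "stock_count" (warehouse_beta) = quantity

Comparison:
  Gear: 137 vs 137 - MATCH
  Widget: 130 vs 131 - MISMATCH
  Lever: 58 vs 58 - MATCH

Products with inconsistencies: Widget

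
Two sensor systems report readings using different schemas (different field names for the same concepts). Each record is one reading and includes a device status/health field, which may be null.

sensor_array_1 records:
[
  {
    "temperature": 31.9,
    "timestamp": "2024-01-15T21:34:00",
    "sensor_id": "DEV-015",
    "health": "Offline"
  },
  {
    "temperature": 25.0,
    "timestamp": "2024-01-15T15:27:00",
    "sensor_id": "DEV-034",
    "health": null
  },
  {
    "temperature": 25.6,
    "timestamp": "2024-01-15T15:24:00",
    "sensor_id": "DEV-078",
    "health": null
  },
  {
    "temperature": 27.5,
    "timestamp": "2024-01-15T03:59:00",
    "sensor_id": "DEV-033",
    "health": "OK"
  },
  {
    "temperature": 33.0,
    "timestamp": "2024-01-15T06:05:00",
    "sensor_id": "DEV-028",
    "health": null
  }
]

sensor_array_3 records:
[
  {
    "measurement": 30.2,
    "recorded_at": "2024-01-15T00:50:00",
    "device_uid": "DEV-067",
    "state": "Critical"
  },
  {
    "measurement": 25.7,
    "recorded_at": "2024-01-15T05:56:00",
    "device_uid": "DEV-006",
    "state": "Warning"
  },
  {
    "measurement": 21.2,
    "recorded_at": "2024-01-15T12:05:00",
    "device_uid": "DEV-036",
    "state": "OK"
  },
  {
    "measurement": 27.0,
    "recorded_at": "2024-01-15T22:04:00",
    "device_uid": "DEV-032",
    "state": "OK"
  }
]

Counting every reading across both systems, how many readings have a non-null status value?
6

Schema mapping: "health" (sensor_array_1) = "state" (sensor_array_3) = status

Non-null in sensor_array_1: 2
Non-null in sensor_array_3: 4

Total non-null: 2 + 4 = 6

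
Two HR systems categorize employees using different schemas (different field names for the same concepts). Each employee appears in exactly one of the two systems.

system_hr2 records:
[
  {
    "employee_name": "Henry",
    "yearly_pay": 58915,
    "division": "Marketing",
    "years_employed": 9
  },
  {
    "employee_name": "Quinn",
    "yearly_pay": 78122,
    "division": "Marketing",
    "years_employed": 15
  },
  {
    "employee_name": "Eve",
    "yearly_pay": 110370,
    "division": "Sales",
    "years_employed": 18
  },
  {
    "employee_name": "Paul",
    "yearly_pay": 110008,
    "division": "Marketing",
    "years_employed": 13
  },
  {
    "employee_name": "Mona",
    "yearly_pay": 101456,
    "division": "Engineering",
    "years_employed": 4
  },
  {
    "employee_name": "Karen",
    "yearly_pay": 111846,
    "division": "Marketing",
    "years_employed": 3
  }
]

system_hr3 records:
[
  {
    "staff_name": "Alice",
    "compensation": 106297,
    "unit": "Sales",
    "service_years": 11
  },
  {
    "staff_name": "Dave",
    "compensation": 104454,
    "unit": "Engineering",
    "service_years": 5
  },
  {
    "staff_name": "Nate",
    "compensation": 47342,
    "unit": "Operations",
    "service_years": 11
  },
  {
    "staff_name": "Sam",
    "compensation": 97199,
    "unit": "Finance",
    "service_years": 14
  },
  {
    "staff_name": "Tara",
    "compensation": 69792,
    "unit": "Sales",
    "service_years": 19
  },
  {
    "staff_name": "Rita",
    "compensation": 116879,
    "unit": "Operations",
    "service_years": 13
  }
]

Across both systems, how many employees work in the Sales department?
3

Schema mapping: "division" (system_hr2) = "unit" (system_hr3) = department

Sales employees in system_hr2: 1
Sales employees in system_hr3: 2

Total in Sales: 1 + 2 = 3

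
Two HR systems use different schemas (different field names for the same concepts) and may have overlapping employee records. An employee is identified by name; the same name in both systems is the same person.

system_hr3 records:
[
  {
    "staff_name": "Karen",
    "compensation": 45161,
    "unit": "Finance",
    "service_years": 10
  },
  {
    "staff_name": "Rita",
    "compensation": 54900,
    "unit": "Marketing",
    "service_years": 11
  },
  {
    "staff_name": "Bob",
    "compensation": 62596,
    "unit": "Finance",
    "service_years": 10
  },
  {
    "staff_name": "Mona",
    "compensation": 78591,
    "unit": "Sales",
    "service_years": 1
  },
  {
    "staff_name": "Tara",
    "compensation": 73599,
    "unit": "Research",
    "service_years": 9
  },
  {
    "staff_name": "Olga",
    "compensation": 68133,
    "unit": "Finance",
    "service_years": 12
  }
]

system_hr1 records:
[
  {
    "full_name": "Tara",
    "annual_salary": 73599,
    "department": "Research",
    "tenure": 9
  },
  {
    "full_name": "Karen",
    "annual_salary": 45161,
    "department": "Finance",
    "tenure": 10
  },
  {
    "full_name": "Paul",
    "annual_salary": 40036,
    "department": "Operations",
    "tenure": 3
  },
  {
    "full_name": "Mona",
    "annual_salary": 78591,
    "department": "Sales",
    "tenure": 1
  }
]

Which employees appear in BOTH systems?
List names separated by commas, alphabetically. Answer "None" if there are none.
Karen, Mona, Tara

Schema mapping: "staff_name" (system_hr3) = "full_name" (system_hr1) = employee name

Names in system_hr3: ['Bob', 'Karen', 'Mona', 'Olga', 'Rita', 'Tara']
Names in system_hr1: ['Karen', 'Mona', 'Paul', 'Tara']

Intersection: ['Karen', 'Mona', 'Tara']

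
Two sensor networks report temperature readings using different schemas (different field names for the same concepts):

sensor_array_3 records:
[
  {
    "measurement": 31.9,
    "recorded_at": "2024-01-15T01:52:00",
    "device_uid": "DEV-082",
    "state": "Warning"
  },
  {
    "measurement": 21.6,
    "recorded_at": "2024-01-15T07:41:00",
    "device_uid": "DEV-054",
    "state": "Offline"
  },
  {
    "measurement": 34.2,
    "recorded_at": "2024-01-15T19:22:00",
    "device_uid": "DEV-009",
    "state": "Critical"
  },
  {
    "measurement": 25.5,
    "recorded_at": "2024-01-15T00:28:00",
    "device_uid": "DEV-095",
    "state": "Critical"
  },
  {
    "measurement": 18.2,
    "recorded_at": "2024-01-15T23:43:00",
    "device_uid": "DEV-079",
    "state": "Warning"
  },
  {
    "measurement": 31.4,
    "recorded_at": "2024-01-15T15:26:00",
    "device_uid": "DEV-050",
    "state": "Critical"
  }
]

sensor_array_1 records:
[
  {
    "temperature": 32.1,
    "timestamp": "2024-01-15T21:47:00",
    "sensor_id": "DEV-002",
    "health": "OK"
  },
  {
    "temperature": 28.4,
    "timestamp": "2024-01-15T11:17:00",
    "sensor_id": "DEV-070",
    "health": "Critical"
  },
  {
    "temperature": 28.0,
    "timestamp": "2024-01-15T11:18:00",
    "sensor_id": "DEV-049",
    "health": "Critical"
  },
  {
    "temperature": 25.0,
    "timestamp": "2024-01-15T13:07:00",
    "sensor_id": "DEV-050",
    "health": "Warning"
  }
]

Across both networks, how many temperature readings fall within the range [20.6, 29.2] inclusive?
5

Schema mapping: "measurement" (sensor_array_3) = "temperature" (sensor_array_1) = temperature

Readings in [20.6, 29.2] from sensor_array_3: 2
Readings in [20.6, 29.2] from sensor_array_1: 3

Total count: 2 + 3 = 5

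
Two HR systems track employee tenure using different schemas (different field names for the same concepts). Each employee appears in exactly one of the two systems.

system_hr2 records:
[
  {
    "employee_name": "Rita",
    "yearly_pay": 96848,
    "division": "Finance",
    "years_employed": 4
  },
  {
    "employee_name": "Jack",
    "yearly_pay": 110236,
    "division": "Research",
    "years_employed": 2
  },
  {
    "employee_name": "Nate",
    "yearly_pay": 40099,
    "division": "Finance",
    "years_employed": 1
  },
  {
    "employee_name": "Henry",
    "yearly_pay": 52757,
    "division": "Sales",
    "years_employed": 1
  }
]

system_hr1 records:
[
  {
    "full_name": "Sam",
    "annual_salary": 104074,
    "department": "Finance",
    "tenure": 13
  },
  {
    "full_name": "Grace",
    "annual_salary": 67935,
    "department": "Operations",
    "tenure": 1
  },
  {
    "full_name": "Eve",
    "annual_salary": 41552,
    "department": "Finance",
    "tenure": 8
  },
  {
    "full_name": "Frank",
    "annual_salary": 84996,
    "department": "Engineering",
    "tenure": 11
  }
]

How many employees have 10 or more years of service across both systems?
2

Reconcile schemas: "years_employed" (system_hr2) = "tenure" (system_hr1) = years of service

From system_hr2: 0 employees with >= 10 years
From system_hr1: 2 employees with >= 10 years

Total: 0 + 2 = 2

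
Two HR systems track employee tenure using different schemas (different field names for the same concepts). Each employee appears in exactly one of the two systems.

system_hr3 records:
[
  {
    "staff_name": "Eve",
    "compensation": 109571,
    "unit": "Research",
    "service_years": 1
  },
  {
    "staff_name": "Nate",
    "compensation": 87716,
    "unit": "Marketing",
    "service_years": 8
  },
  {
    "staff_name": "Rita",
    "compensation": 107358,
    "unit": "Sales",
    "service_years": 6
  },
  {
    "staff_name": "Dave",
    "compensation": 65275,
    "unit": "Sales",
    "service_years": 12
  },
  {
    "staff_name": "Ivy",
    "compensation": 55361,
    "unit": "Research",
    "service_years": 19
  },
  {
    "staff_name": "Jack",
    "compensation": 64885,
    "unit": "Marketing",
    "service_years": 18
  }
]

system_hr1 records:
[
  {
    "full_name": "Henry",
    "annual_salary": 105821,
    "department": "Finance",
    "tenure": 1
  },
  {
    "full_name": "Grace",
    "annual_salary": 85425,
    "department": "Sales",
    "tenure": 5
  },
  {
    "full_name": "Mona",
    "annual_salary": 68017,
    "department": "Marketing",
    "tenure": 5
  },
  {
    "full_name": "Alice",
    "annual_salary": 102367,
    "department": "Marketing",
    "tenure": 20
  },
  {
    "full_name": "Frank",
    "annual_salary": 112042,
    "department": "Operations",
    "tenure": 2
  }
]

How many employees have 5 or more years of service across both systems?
8

Reconcile schemas: "service_years" (system_hr3) = "tenure" (system_hr1) = years of service

From system_hr3: 5 employees with >= 5 years
From system_hr1: 3 employees with >= 5 years

Total: 5 + 3 = 8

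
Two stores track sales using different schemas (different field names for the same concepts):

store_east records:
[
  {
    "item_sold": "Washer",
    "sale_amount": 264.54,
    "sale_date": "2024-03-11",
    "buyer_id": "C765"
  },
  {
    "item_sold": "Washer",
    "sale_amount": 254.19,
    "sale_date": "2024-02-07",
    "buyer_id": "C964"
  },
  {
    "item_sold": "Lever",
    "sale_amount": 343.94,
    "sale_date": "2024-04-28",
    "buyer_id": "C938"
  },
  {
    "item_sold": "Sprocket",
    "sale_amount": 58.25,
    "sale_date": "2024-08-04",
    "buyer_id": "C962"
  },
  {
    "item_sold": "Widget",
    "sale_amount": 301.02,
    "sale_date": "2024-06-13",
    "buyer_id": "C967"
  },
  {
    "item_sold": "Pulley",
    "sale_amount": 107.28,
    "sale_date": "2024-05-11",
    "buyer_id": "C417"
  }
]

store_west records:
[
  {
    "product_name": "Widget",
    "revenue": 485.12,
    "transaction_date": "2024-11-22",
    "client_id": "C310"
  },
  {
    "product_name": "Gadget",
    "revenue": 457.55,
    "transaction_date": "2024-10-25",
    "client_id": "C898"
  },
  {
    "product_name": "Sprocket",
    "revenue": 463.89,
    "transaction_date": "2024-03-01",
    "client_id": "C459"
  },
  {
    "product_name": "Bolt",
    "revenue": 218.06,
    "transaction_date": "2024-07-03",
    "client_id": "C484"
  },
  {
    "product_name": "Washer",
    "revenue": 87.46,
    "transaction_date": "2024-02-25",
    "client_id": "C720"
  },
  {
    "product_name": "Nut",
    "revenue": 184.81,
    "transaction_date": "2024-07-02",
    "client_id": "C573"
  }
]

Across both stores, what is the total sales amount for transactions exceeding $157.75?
2973.12

Schema mapping: "sale_amount" (store_east) = "revenue" (store_west) = sale amount

Sum of sales > $157.75 in store_east: 1163.69
Sum of sales > $157.75 in store_west: 1809.43

Total: 1163.69 + 1809.43 = 2973.12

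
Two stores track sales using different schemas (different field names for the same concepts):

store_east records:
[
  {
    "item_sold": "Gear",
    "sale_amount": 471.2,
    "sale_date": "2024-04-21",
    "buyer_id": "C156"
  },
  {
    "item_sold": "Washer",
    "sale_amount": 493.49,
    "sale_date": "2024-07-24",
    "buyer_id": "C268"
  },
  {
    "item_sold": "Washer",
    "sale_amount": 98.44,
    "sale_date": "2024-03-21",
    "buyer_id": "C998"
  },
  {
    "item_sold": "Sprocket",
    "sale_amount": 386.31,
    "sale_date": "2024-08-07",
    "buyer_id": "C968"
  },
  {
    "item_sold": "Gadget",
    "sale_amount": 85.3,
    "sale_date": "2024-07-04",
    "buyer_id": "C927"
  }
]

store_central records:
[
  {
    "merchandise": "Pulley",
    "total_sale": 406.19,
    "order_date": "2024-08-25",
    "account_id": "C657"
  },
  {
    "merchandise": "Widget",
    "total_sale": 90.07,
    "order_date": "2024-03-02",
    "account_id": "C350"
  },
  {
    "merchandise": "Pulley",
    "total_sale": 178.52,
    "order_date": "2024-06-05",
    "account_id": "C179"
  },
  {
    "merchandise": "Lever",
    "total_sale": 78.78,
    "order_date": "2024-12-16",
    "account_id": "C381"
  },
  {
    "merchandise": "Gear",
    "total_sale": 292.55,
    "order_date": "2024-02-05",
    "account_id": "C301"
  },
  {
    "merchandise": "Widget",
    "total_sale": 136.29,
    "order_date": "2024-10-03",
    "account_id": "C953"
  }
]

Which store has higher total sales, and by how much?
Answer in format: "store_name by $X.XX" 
store_east by $352.34

Schema mapping: "sale_amount" (store_east) = "total_sale" (store_central) = sale amount

Total for store_east: 1534.74
Total for store_central: 1182.40

Difference: |1534.74 - 1182.40| = 352.34
store_east has higher sales by $352.34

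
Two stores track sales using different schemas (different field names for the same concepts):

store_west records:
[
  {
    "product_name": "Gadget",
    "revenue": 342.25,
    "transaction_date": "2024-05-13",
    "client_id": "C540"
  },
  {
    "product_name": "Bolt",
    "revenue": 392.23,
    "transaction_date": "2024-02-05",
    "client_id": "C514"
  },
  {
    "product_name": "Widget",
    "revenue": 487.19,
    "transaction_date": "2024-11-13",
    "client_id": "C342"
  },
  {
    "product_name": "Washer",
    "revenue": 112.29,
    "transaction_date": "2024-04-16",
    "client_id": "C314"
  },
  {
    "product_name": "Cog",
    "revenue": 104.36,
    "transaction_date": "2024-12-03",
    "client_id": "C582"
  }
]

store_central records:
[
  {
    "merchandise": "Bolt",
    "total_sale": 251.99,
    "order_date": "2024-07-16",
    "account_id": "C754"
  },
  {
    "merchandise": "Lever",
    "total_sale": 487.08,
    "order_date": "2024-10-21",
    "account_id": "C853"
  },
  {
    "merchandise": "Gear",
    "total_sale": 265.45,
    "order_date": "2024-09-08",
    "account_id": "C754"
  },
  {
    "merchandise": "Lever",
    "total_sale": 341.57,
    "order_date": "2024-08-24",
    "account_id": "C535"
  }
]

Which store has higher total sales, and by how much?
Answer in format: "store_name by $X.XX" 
store_west by $92.23

Schema mapping: "revenue" (store_west) = "total_sale" (store_central) = sale amount

Total for store_west: 1438.32
Total for store_central: 1346.09

Difference: |1438.32 - 1346.09| = 92.23
store_west has higher sales by $92.23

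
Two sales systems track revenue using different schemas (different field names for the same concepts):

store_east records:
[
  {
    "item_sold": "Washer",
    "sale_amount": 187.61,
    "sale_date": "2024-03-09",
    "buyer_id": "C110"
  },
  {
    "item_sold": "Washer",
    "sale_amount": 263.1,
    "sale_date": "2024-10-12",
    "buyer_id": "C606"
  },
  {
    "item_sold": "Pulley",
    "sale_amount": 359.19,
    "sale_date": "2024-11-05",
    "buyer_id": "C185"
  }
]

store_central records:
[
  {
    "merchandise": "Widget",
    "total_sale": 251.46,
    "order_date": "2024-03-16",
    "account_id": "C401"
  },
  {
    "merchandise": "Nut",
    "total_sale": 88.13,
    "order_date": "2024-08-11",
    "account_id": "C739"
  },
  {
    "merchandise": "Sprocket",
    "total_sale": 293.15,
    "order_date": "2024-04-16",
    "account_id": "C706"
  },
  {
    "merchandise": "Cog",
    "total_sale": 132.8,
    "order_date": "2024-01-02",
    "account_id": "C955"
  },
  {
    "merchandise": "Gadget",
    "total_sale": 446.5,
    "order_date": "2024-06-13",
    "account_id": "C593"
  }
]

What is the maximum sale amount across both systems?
446.5

Reconcile: "sale_amount" (store_east) = "total_sale" (store_central) = sale amount

Maximum in store_east: 359.19
Maximum in store_central: 446.5

Overall maximum: max(359.19, 446.5) = 446.5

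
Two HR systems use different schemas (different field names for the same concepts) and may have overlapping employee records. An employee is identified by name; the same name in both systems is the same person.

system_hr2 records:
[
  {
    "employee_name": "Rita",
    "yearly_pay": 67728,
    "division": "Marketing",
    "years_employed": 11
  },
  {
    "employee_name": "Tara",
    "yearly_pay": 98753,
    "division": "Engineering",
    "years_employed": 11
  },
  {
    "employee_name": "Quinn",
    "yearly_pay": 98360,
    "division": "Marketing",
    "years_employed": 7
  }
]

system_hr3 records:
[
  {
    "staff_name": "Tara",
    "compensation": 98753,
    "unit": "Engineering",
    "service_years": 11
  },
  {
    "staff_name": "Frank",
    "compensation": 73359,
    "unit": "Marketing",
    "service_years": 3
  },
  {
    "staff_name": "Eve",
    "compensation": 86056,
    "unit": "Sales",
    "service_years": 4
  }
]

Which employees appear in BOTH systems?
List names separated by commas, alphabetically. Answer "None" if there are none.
Tara

Schema mapping: "employee_name" (system_hr2) = "staff_name" (system_hr3) = employee name

Names in system_hr2: ['Quinn', 'Rita', 'Tara']
Names in system_hr3: ['Eve', 'Frank', 'Tara']

Intersection: ['Tara']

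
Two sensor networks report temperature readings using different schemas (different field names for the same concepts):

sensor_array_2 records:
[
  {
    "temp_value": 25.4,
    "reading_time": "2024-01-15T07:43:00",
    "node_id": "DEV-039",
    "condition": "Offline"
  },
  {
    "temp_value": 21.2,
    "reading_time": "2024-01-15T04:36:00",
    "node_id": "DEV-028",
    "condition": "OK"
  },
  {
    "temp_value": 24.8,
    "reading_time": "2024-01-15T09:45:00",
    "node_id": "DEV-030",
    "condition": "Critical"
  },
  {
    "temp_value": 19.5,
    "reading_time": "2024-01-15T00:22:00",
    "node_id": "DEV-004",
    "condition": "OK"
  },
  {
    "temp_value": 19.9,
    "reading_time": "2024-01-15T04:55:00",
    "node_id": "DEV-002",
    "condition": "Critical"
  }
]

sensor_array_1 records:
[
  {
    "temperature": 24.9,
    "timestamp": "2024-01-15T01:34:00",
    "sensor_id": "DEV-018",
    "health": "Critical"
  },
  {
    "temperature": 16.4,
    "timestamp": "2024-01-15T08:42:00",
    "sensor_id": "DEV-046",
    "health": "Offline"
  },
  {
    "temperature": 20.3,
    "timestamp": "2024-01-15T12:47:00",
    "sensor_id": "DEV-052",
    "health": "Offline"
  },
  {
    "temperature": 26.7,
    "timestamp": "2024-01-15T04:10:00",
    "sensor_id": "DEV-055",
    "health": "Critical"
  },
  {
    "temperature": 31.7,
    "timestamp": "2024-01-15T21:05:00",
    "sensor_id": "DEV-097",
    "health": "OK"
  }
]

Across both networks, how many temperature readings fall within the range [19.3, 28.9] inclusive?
8

Schema mapping: "temp_value" (sensor_array_2) = "temperature" (sensor_array_1) = temperature

Readings in [19.3, 28.9] from sensor_array_2: 5
Readings in [19.3, 28.9] from sensor_array_1: 3

Total count: 5 + 3 = 8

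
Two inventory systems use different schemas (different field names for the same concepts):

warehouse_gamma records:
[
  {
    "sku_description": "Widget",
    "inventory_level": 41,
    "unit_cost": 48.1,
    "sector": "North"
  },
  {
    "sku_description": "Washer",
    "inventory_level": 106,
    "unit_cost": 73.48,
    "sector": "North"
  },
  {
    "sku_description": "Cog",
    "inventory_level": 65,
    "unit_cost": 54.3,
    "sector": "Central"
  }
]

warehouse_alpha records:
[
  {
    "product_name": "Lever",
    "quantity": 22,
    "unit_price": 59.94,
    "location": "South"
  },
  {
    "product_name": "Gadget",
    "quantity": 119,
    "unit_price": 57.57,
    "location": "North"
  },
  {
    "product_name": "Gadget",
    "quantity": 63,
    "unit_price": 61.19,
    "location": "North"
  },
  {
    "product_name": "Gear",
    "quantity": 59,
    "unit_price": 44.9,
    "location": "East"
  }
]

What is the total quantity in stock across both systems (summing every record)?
475

To reconcile these schemas, identify the field holding the quantity in stock in each system:
1. In warehouse_gamma it is "inventory_level"
2. In warehouse_alpha it is "quantity"

From warehouse_gamma: 41 + 106 + 65 = 212
From warehouse_alpha: 22 + 119 + 63 + 59 = 263

Total: 212 + 263 = 475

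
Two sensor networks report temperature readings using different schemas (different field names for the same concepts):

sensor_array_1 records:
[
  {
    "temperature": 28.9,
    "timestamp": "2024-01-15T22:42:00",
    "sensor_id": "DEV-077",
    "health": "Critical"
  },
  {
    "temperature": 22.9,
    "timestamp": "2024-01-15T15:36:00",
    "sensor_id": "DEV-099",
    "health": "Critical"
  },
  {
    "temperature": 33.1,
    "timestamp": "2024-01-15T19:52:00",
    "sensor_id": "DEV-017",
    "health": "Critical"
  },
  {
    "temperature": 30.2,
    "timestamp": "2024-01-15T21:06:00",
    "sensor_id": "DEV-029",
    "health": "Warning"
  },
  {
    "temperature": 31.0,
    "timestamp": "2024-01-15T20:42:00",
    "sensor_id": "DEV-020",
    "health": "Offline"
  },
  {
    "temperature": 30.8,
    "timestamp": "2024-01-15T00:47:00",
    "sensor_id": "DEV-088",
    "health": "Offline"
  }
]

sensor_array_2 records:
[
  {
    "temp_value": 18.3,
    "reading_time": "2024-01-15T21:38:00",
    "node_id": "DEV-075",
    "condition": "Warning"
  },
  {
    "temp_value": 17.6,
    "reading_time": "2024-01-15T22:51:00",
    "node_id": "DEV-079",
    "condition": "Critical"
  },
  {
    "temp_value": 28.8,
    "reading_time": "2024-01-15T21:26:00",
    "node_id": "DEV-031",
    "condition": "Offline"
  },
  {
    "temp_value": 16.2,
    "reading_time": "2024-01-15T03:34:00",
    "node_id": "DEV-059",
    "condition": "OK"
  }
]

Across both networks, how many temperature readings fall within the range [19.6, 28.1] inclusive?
1

Schema mapping: "temperature" (sensor_array_1) = "temp_value" (sensor_array_2) = temperature

Readings in [19.6, 28.1] from sensor_array_1: 1
Readings in [19.6, 28.1] from sensor_array_2: 0

Total count: 1 + 0 = 1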